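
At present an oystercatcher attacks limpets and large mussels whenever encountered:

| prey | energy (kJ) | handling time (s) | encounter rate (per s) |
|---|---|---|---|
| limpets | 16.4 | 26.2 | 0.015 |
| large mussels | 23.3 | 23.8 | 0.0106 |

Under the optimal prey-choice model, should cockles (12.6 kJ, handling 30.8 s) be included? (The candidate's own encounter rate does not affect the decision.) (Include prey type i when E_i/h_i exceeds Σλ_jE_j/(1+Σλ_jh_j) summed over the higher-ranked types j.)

Intake rate on the current diet: R = (0.015×16.4 + 0.0106×23.3) / (1 + 0.015×26.2 + 0.0106×23.8) = 0.493/1.645 = 0.2996 kJ/s.
Profitability of cockles: 12.6/30.8 = 0.4091 kJ/s.
Since 0.4091 > R, including cockles increases the long-run rate.

Yes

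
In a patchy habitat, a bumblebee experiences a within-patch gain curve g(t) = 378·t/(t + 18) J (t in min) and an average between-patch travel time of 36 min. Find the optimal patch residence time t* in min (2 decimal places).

25.46 min

By the marginal value theorem, leave when the instantaneous gain rate g'(t) equals the habitat-wide average g(t)/(T + t).
g'(t) = 378·18/(t + 18)². Setting 378·18/(t+18)² = 378t/[(t+18)(36+t)] gives 18(36+t) = t(t+18), so t² = 18×36 = 648.
t* = √648 = 25.46 min.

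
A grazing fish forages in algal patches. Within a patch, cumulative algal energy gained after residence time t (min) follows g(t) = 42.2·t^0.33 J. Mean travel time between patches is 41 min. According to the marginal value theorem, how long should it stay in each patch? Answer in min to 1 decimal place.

20.2 min

Maximise g(t)/(T+t): set derivative to zero → g'(t)(T+t) = g(t).
g'(t) = 0.33·42.2·t^-0.67. Setting 0.33·42.2·t^-0.67 = 42.2·t^0.33/(41+t) gives 0.33(41+t) = t, so 0.67·t = 0.33×41.
t* = 0.33×41/0.67 = 20.19 min.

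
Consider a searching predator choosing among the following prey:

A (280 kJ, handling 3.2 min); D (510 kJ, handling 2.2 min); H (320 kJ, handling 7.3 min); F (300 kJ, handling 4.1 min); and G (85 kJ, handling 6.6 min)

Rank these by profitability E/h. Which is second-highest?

A

Profitability E/h (kJ/min): A = 280/3.2 = 87.5, D = 510/2.2 = 232, H = 320/7.3 = 43.8, F = 300/4.1 = 73.2, G = 85/6.6 = 12.9.
Ranked: D > A > F > H > G.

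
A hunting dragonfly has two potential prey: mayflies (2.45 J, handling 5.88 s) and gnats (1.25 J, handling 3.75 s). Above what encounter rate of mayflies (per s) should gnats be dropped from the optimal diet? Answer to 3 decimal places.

0.680 per s

At the threshold, the rate on mayflies alone equals the profitability of gnats: λ·2.45/(1 + λ·5.88) = 1.25/3.75 = 0.3333.
Rearranging, λ(2.45 − 0.3333×5.88) = 0.3333, so λ = 0.3333/0.49 = 0.6803 per s.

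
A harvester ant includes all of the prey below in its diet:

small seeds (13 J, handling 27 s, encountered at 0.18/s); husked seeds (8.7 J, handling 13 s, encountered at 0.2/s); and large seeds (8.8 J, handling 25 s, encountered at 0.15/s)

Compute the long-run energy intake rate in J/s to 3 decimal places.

0.442 J/s

Energy encountered per unit search time: 0.18×13 + 0.2×8.7 + 0.15×8.8 = 5.4 J/s.
Handling time per unit search time: 0.18×27 + 0.2×13 + 0.15×25 = 11.21.
Rate = 5.4/(1 + 11.21) = 0.4423 J/s.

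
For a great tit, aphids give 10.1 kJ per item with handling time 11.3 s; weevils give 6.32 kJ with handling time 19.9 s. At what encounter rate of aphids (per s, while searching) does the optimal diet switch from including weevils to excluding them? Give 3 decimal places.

0.049 per s

The zero-one rule: include weevils iff E₂/h₂ > λE₁/(1+λh₁). Equality gives the switch point.
λE₁h₂ = E₂ + λE₂h₁ ⇒ λ = E₂/(E₁h₂ − E₂h₁) = 6.32/(201 − 71.42) = 0.04878 per s.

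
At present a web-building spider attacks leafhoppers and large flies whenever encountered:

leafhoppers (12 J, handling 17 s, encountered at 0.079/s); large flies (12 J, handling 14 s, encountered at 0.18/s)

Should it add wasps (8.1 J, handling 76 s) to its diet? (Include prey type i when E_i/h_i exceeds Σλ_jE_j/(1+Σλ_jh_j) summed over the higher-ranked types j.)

No

Current rate: (0.079×12 + 0.18×12)/(1 + 0.079×17 + 0.18×14) = 0.6391 J/s.
wasps: E/h = 8.1/76 = 0.1066 J/s.
0.1066 < 0.6391, so adding wasps would lower the average — exclude it.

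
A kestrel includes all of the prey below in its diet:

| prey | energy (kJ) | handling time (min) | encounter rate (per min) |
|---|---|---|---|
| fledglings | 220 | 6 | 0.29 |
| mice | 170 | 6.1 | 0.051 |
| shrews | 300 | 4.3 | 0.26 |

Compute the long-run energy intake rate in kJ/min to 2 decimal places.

R = Σλ_iE_i / (1 + Σλ_ih_i)
Numerator: 0.29×220 + 0.051×170 + 0.26×300 = 150.5
Denominator: 1 + 0.29×6 + 0.051×6.1 + 0.26×4.3 = 4.169
R = 150.5/4.169 = 36.09 kJ/min

36.09 kJ/min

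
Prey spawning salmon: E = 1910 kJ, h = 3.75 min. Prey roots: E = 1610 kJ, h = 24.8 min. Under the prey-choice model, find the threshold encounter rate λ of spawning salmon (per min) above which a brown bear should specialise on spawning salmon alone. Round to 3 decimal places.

At the threshold, the rate on spawning salmon alone equals the profitability of roots: λ·1910/(1 + λ·3.75) = 1610/24.8 = 64.92.
Rearranging, λ(1910 − 64.92×3.75) = 64.92, so λ = 64.92/1667 = 0.03895 per min.

0.039 per min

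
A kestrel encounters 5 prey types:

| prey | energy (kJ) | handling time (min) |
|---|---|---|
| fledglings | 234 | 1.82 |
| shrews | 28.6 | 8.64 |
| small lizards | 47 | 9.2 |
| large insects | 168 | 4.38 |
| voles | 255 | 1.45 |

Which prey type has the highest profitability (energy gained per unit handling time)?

voles

In descending order of E/h:
voles: 255/1.45 = 176 kJ/min
fledglings: 234/1.82 = 129 kJ/min
large insects: 168/4.38 = 38.4 kJ/min
small lizards: 47/9.2 = 5.11 kJ/min
shrews: 28.6/8.64 = 3.31 kJ/min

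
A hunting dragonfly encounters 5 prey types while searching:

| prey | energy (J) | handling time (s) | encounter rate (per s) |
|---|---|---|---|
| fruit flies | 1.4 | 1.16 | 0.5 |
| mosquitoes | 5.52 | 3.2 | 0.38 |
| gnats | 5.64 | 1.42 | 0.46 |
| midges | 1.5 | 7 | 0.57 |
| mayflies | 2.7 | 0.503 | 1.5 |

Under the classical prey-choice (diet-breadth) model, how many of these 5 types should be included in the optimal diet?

2

E/h in descending order: mayflies 5.37, gnats 3.97, mosquitoes 1.72, fruit flies 1.21, midges 0.214 J/s. The optimal diet is the largest prefix of this list for which every included type satisfies E_i/h_i > R on the types above it.
Rate on top 1: 2.308. gnats: 3.97 > 2.308 → include.
Rate on top 2: 2.76. mosquitoes: 1.72 < 2.76 → exclude; stop.
Optimal diet: mayflies, gnats — 2 of 5 types.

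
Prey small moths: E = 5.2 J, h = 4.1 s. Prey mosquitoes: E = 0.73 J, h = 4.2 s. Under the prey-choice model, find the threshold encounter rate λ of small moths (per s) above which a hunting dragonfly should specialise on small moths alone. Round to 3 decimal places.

At the threshold, the rate on small moths alone equals the profitability of mosquitoes: λ·5.2/(1 + λ·4.1) = 0.73/4.2 = 0.1738.
Rearranging, λ(5.2 − 0.1738×4.1) = 0.1738, so λ = 0.1738/4.487 = 0.03873 per s.

0.039 per s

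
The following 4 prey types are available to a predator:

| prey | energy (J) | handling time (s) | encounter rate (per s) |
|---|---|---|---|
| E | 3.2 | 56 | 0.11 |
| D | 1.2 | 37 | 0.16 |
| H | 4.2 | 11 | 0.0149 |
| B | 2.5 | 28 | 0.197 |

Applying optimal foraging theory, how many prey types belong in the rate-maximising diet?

2

Rank by E/h (J/s): H 0.382, B 0.0893, E 0.0571, D 0.0324. Include each in turn until the next type's E/h falls below the running intake rate.
Rate on top 1: 0.05377. B: 0.0893 > 0.05377 → include.
Rate on top 2: 0.0831. E: 0.0571 < 0.0831 → exclude; stop.
Optimal diet: H, B — 2 of 4 types.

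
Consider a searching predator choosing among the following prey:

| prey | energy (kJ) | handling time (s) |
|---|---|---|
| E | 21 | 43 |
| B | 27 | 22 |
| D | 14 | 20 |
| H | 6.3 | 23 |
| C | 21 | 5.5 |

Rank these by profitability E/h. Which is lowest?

Profitability E/h (kJ/s): E = 21/43 = 0.488, B = 27/22 = 1.23, D = 14/20 = 0.7, H = 6.3/23 = 0.274, C = 21/5.5 = 3.82.
Ranked: C > B > D > E > H.

H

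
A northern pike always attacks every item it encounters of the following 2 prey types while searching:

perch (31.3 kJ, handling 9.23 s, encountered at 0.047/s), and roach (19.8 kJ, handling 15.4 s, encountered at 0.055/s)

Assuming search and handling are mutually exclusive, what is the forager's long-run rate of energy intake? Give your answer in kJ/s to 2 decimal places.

1.12 kJ/s

Energy encountered per unit search time: 0.047×31.3 + 0.055×19.8 = 2.56 kJ/s.
Handling time per unit search time: 0.047×9.23 + 0.055×15.4 = 1.281.
Rate = 2.56/(1 + 1.281) = 1.122 kJ/s.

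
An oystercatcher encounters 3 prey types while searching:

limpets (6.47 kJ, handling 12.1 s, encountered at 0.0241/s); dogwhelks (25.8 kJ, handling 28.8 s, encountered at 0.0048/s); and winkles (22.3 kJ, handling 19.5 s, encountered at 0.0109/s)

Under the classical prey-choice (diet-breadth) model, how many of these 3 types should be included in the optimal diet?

3

E/h in descending order: winkles 1.14, dogwhelks 0.896, limpets 0.535 kJ/s. The optimal diet is the largest prefix of this list for which every included type satisfies E_i/h_i > R on the types above it.
Rate on top 1: 0.2005. dogwhelks: 0.896 > 0.2005 → include.
Rate on top 2: 0.2716. limpets: 0.535 > 0.2716 → include.
Optimal diet: winkles, dogwhelks, limpets — 3 of 3 types.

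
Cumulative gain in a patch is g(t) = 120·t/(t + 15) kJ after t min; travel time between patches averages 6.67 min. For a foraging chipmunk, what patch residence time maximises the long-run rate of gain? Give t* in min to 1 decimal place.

10.0 min

Optimal t* satisfies g'(t*) = g(t*)/(T + t*).
g'(t) = 120·15/(t + 15)². Setting 120·15/(t+15)² = 120t/[(t+15)(6.67+t)] gives 15(6.67+t) = t(t+15), so t² = 15×6.67 = 100.
t* = √100 = 10 min.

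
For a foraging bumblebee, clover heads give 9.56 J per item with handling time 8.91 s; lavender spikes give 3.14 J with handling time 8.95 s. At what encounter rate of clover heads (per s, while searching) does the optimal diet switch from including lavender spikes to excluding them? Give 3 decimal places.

0.055 per s

The zero-one rule: include lavender spikes iff E₂/h₂ > λE₁/(1+λh₁). Equality gives the switch point.
λE₁h₂ = E₂ + λE₂h₁ ⇒ λ = E₂/(E₁h₂ − E₂h₁) = 3.14/(85.56 − 27.98) = 0.05453 per s.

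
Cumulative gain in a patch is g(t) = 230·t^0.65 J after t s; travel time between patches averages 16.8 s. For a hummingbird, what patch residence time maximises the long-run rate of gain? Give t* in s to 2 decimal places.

31.20 s

Maximise g(t)/(T+t): set derivative to zero → g'(t)(T+t) = g(t).
g'(t) = 0.65·230·t^-0.35. Setting 0.65·230·t^-0.35 = 230·t^0.65/(16.8+t) gives 0.65(16.8+t) = t, so 0.35·t = 0.65×16.8.
t* = 0.65×16.8/0.35 = 31.2 s.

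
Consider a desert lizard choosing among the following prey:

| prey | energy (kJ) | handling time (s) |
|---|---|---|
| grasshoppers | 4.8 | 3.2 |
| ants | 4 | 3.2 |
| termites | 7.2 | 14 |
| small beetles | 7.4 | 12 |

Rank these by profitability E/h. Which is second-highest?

Profitability E/h (kJ/s): grasshoppers = 4.8/3.2 = 1.5, ants = 4/3.2 = 1.25, termites = 7.2/14 = 0.514, small beetles = 7.4/12 = 0.617.
Ranked: grasshoppers > ants > small beetles > termites.

ants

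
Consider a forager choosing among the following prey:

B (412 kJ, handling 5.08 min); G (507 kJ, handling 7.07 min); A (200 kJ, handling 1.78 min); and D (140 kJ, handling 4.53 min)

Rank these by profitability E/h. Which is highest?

A

Profitability E/h (kJ/min): B = 412/5.08 = 81.1, G = 507/7.07 = 71.7, A = 200/1.78 = 112, D = 140/4.53 = 30.9.
Ranked: A > B > G > D.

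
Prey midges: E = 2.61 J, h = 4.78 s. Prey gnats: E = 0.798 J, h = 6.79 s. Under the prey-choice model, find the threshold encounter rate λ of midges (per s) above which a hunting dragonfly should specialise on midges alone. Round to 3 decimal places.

At the threshold, the rate on midges alone equals the profitability of gnats: λ·2.61/(1 + λ·4.78) = 0.798/6.79 = 0.1175.
Rearranging, λ(2.61 − 0.1175×4.78) = 0.1175, so λ = 0.1175/2.048 = 0.05738 per s.

0.057 per s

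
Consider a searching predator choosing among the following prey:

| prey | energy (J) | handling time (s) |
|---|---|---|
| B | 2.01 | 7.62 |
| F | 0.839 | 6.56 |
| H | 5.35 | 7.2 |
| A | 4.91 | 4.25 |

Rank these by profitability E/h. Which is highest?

A

In descending order of E/h:
A: 4.91/4.25 = 1.16 J/s
H: 5.35/7.2 = 0.743 J/s
B: 2.01/7.62 = 0.264 J/s
F: 0.839/6.56 = 0.128 J/s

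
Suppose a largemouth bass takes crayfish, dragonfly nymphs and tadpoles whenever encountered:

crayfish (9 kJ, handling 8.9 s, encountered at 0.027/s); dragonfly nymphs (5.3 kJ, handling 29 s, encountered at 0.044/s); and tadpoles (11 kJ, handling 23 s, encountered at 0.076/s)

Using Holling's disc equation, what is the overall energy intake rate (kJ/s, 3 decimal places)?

Energy encountered per unit search time: 0.027×9 + 0.044×5.3 + 0.076×11 = 1.312 kJ/s.
Handling time per unit search time: 0.027×8.9 + 0.044×29 + 0.076×23 = 3.264.
Rate = 1.312/(1 + 3.264) = 0.3077 kJ/s.

0.308 kJ/s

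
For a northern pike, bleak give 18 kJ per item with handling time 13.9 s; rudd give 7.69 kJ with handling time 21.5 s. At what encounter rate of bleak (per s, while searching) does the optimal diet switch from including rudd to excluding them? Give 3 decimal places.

0.027 per s

The zero-one rule: include rudd iff E₂/h₂ > λE₁/(1+λh₁). Equality gives the switch point.
λE₁h₂ = E₂ + λE₂h₁ ⇒ λ = E₂/(E₁h₂ − E₂h₁) = 7.69/(387 − 106.9) = 0.02745 per s.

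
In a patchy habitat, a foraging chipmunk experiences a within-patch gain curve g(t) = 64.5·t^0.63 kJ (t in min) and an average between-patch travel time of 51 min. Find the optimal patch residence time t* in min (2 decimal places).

Maximise g(t)/(T+t): set derivative to zero → g'(t)(T+t) = g(t).
g'(t) = 0.63·64.5·t^-0.37. Setting 0.63·64.5·t^-0.37 = 64.5·t^0.63/(51+t) gives 0.63(51+t) = t, so 0.37·t = 0.63×51.
t* = 0.63×51/0.37 = 86.84 min.

86.84 min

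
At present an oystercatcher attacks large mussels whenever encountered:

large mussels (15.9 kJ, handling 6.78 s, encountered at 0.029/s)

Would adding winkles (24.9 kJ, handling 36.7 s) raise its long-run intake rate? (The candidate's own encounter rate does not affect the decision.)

Intake rate on the current diet: R = (0.029×15.9) / (1 + 0.029×6.78) = 0.4611/1.197 = 0.3853 kJ/s.
winkles: E/h = 24.9/36.7 = 0.6785 kJ/s.
0.6785 > 0.3853, so adding winkles raises the average — include it.

Yes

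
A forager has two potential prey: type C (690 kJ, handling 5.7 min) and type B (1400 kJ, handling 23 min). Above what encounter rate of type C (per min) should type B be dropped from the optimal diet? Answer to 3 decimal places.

0.177 per min

The zero-one rule: include type B iff E₂/h₂ > λE₁/(1+λh₁). Equality gives the switch point.
λE₁h₂ = E₂ + λE₂h₁ ⇒ λ = E₂/(E₁h₂ − E₂h₁) = 1400/(1.587e+04 − 7980) = 0.1774 per min.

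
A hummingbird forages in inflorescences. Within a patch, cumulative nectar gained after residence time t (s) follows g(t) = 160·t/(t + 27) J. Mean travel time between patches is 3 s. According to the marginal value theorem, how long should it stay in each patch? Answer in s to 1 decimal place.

Maximise g(t)/(T+t): set derivative to zero → g'(t)(T+t) = g(t).
g'(t) = 160·27/(t + 27)². Setting 160·27/(t+27)² = 160t/[(t+27)(3+t)] gives 27(3+t) = t(t+27), so t² = 27×3 = 81.
t* = √81 = 9 s.

9.0 s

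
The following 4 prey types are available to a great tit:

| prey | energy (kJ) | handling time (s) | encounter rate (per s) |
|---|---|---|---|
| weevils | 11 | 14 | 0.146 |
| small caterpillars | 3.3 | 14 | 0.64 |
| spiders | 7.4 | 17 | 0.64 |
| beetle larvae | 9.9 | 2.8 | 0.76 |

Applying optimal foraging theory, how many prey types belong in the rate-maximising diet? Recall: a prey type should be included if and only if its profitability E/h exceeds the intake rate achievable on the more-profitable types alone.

1

Profitabilities (E/h, kJ/s): beetle larvae 3.54, weevils 0.786, spiders 0.435, small caterpillars 0.236. Add prey in this order while the next type's profitability exceeds the intake rate on those already taken.
Rate on top 1: 2.405. weevils: 0.786 < 2.405 → exclude; stop.
Optimal diet: beetle larvae — 1 of 4 types.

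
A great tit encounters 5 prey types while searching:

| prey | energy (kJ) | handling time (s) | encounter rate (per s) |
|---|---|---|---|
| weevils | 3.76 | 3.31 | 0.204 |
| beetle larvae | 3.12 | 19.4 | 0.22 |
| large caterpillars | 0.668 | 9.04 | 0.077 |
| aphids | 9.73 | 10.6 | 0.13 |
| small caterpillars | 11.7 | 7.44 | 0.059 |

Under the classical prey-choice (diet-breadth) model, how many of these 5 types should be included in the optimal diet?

3

Profitabilities (E/h, kJ/s): small caterpillars 1.57, weevils 1.14, aphids 0.918, beetle larvae 0.161, large caterpillars 0.0739. Add prey in this order while the next type's profitability exceeds the intake rate on those already taken.
Rate on top 1: 0.4797. weevils: 1.14 > 0.4797 → include.
Rate on top 2: 0.6893. aphids: 0.918 > 0.6893 → include.
Rate on top 3: 0.7795. beetle larvae: 0.161 < 0.7795 → exclude; stop.
Optimal diet: small caterpillars, weevils, aphids — 3 of 5 types.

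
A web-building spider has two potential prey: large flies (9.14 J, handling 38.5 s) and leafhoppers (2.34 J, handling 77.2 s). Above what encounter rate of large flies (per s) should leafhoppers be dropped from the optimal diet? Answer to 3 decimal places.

At the threshold, the rate on large flies alone equals the profitability of leafhoppers: λ·9.14/(1 + λ·38.5) = 2.34/77.2 = 0.03031.
Rearranging, λ(9.14 − 0.03031×38.5) = 0.03031, so λ = 0.03031/7.973 = 0.003802 per s.

0.004 per s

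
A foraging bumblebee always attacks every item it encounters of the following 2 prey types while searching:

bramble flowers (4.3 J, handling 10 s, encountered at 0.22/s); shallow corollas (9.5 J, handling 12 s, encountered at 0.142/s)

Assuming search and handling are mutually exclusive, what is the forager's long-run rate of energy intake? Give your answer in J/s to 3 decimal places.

Energy encountered per unit search time: 0.22×4.3 + 0.142×9.5 = 2.295 J/s.
Handling time per unit search time: 0.22×10 + 0.142×12 = 3.904.
Rate = 2.295/(1 + 3.904) = 0.468 J/s.

0.468 J/s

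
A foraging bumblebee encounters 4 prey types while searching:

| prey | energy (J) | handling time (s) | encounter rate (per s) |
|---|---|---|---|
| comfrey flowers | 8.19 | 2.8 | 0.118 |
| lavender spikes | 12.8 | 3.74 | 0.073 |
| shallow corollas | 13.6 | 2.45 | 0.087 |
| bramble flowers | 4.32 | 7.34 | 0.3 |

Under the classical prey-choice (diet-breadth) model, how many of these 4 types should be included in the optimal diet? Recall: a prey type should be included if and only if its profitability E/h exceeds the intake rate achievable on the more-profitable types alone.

3

Profitabilities (E/h, J/s): shallow corollas 5.55, lavender spikes 3.42, comfrey flowers 2.92, bramble flowers 0.589. Add prey in this order while the next type's profitability exceeds the intake rate on those already taken.
Rate on top 1: 0.9753. lavender spikes: 3.42 > 0.9753 → include.
Rate on top 2: 1.425. comfrey flowers: 2.92 > 1.425 → include.
Rate on top 3: 1.698. bramble flowers: 0.589 < 1.698 → exclude; stop.
Optimal diet: shallow corollas, lavender spikes, comfrey flowers — 3 of 4 types.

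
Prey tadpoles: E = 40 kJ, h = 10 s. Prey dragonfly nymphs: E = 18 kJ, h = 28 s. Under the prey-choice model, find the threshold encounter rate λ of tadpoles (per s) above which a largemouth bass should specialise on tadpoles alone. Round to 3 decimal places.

0.019 per s

The zero-one rule: include dragonfly nymphs iff E₂/h₂ > λE₁/(1+λh₁). Equality gives the switch point.
λE₁h₂ = E₂ + λE₂h₁ ⇒ λ = E₂/(E₁h₂ − E₂h₁) = 18/(1120 − 180) = 0.01915 per s.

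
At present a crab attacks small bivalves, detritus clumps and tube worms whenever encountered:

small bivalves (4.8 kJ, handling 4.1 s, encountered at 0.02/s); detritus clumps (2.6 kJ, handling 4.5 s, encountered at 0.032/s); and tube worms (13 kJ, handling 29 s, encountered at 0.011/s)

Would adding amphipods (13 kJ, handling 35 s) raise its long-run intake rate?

Current rate: (0.02×4.8 + 0.032×2.6 + 0.011×13)/(1 + 0.02×4.1 + 0.032×4.5 + 0.011×29) = 0.2085 kJ/s.
amphipods: E/h = 13/35 = 0.3714 kJ/s.
Since 0.3714 > R, including amphipods increases the long-run rate.

Yes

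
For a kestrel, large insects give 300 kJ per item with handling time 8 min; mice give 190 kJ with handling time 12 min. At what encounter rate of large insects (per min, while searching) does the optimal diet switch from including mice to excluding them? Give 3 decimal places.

The zero-one rule: include mice iff E₂/h₂ > λE₁/(1+λh₁). Equality gives the switch point.
λE₁h₂ = E₂ + λE₂h₁ ⇒ λ = E₂/(E₁h₂ − E₂h₁) = 190/(3600 − 1520) = 0.09135 per min.

0.091 per min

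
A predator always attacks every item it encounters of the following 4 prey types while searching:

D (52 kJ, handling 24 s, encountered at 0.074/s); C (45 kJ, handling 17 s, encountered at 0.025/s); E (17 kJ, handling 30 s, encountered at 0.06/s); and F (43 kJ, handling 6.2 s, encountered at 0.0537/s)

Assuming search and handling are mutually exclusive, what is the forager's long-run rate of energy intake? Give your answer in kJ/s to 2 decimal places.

Energy encountered per unit search time: 0.074×52 + 0.025×45 + 0.06×17 + 0.0537×43 = 8.302 kJ/s.
Handling time per unit search time: 0.074×24 + 0.025×17 + 0.06×30 + 0.0537×6.2 = 4.334.
Rate = 8.302/(1 + 4.334) = 1.556 kJ/s.

1.56 kJ/s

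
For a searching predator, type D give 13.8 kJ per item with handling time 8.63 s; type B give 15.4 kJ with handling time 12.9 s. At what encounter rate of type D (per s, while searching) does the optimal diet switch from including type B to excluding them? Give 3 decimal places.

0.341 per s

Drop type B once their profitability E₂/h₂ falls below the rate achievable on type D alone: E₂/h₂ = λE₁/(1 + λh₁).
Solve for λ: λE₁h₂ = E₂(1 + λh₁) → λ(E₁h₂ − E₂h₁) = E₂ → λ = E₂/(E₁h₂ − E₂h₁).
λ = 15.4/(13.8×12.9 − 15.4×8.63) = 15.4/45.12 = 0.3413 per s.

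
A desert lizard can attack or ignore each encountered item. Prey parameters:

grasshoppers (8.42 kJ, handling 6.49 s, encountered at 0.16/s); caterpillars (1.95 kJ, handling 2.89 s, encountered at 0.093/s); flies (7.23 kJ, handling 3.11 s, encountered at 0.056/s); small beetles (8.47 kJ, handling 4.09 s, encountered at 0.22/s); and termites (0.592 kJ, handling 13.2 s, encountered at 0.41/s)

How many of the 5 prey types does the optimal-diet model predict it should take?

Profitabilities (E/h, kJ/s): flies 2.32, small beetles 2.07, grasshoppers 1.3, caterpillars 0.675, termites 0.0448. Add prey in this order while the next type's profitability exceeds the intake rate on those already taken.
Rate on top 1: 0.3448. small beetles: 2.07 > 0.3448 → include.
Rate on top 2: 1.094. grasshoppers: 1.3 > 1.094 → include.
Rate on top 3: 1.162. caterpillars: 0.675 < 1.162 → exclude; stop.
Optimal diet: flies, small beetles, grasshoppers — 3 of 5 types.

3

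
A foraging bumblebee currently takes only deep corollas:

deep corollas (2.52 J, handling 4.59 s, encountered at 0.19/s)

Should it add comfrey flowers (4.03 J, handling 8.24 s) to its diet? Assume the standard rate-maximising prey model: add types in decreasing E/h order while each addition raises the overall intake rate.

Current rate: (0.19×2.52)/(1 + 0.19×4.59) = 0.2558 J/s.
comfrey flowers: E/h = 4.03/8.24 = 0.4891 J/s.
0.4891 > 0.2558, so adding comfrey flowers raises the average — include it.

Yes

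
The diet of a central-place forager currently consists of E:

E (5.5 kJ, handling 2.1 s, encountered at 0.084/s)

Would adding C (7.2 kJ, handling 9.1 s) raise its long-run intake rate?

Current rate: (0.084×5.5)/(1 + 0.084×2.1) = 0.3927 kJ/s.
Profitability of C: 7.2/9.1 = 0.7912 kJ/s.
0.7912 > 0.3927, so adding C raises the average — include it.

Yes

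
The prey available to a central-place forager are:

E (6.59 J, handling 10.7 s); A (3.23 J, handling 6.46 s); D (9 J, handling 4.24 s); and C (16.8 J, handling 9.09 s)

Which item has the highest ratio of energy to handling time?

D

Profitability E/h (J/s): E = 6.59/10.7 = 0.616, A = 3.23/6.46 = 0.5, D = 9/4.24 = 2.12, C = 16.8/9.09 = 1.85.
Ranked: D > C > E > A.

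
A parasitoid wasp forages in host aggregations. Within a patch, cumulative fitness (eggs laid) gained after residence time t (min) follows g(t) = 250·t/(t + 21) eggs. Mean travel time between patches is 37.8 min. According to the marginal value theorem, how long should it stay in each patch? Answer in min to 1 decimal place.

28.2 min

Optimal t* satisfies g'(t*) = g(t*)/(T + t*).
g'(t) = 250·21/(t + 21)². Setting 250·21/(t+21)² = 250t/[(t+21)(37.8+t)] gives 21(37.8+t) = t(t+21), so t² = 21×37.8 = 793.8.
t* = √793.8 = 28.17 min.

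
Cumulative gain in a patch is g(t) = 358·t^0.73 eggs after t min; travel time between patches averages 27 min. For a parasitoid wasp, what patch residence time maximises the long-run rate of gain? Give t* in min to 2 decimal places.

73.00 min

By the marginal value theorem, leave when the instantaneous gain rate g'(t) equals the habitat-wide average g(t)/(T + t).
g'(t) = 0.73·358·t^-0.27. Setting 0.73·358·t^-0.27 = 358·t^0.73/(27+t) gives 0.73(27+t) = t, so 0.27·t = 0.73×27.
t* = 0.73×27/0.27 = 73 min.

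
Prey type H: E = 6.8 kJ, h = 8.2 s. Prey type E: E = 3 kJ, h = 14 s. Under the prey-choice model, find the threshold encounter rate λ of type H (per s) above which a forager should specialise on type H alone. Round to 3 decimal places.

The zero-one rule: include type E iff E₂/h₂ > λE₁/(1+λh₁). Equality gives the switch point.
λE₁h₂ = E₂ + λE₂h₁ ⇒ λ = E₂/(E₁h₂ − E₂h₁) = 3/(95.2 − 24.6) = 0.04249 per s.

0.042 per s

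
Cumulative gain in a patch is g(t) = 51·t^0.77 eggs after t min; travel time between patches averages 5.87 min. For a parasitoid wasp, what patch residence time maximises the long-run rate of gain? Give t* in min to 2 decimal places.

By the marginal value theorem, leave when the instantaneous gain rate g'(t) equals the habitat-wide average g(t)/(T + t).
g'(t) = 0.77·51·t^-0.23. Setting 0.77·51·t^-0.23 = 51·t^0.77/(5.87+t) gives 0.77(5.87+t) = t, so 0.23·t = 0.77×5.87.
t* = 0.77×5.87/0.23 = 19.65 min.

19.65 min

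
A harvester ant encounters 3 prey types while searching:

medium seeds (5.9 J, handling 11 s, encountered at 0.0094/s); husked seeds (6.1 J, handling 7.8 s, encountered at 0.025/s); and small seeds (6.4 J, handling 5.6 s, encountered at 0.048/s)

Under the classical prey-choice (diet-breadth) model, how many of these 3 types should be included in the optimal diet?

Rank by E/h (J/s): small seeds 1.14, husked seeds 0.782, medium seeds 0.536. Include each in turn until the next type's E/h falls below the running intake rate.
Rate on top 1: 0.2421. husked seeds: 0.782 > 0.2421 → include.
Rate on top 2: 0.314. medium seeds: 0.536 > 0.314 → include.
Optimal diet: small seeds, husked seeds, medium seeds — 3 of 3 types.

3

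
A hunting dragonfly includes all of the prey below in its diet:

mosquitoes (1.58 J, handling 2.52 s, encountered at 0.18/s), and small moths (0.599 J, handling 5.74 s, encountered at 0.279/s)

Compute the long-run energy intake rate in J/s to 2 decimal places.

R = (0.18×1.58 + 0.279×0.599) / (1 + 0.18×2.52 + 0.279×5.74) = 0.4515/3.055 = 0.1478 J/s.

0.15 J/s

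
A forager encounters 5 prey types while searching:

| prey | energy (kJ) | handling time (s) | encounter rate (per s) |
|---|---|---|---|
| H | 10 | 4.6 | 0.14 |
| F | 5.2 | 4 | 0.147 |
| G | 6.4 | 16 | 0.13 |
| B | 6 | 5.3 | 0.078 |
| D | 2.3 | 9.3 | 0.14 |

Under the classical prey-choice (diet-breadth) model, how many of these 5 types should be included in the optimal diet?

Profitabilities (E/h, kJ/s): H 2.17, F 1.3, B 1.13, G 0.4, D 0.247. Add prey in this order while the next type's profitability exceeds the intake rate on those already taken.
Rate on top 1: 0.8516. F: 1.3 > 0.8516 → include.
Rate on top 2: 0.9697. B: 1.13 > 0.9697 → include.
Rate on top 3: 0.9951. G: 0.4 < 0.9951 → exclude; stop.
Optimal diet: H, F, B — 3 of 5 types.

3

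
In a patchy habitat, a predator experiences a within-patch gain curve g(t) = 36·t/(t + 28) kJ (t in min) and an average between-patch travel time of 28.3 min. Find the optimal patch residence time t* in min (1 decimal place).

Maximise g(t)/(T+t): set derivative to zero → g'(t)(T+t) = g(t).
g'(t) = 36·28/(t + 28)². Setting 36·28/(t+28)² = 36t/[(t+28)(28.3+t)] gives 28(28.3+t) = t(t+28), so t² = 28×28.3 = 792.4.
t* = √792.4 = 28.15 min.

28.1 min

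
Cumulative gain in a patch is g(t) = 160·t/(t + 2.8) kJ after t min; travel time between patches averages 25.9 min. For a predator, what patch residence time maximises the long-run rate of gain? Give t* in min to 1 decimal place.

8.5 min

By the marginal value theorem, leave when the instantaneous gain rate g'(t) equals the habitat-wide average g(t)/(T + t).
g'(t) = 160·2.8/(t + 2.8)². Setting 160·2.8/(t+2.8)² = 160t/[(t+2.8)(25.9+t)] gives 2.8(25.9+t) = t(t+2.8), so t² = 2.8×25.9 = 72.52.
t* = √72.52 = 8.516 min.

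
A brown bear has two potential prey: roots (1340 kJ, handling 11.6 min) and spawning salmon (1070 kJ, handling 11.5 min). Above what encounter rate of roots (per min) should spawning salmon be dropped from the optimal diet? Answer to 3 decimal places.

Drop spawning salmon once their profitability E₂/h₂ falls below the rate achievable on roots alone: E₂/h₂ = λE₁/(1 + λh₁).
Solve for λ: λE₁h₂ = E₂(1 + λh₁) → λ(E₁h₂ − E₂h₁) = E₂ → λ = E₂/(E₁h₂ − E₂h₁).
λ = 1070/(1340×11.5 − 1070×11.6) = 1070/2998 = 0.3569 per min.

0.357 per min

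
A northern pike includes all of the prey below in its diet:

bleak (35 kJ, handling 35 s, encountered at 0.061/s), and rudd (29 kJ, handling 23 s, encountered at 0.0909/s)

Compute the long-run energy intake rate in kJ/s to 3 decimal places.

Energy encountered per unit search time: 0.061×35 + 0.0909×29 = 4.771 kJ/s.
Handling time per unit search time: 0.061×35 + 0.0909×23 = 4.226.
Rate = 4.771/(1 + 4.226) = 0.913 kJ/s.

0.913 kJ/s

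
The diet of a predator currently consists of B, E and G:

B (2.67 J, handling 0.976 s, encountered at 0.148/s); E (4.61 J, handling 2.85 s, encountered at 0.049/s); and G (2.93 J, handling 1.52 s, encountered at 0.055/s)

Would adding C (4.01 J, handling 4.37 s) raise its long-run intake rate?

Intake rate on the current diet: R = (0.148×2.67 + 0.049×4.61 + 0.055×2.93) / (1 + 0.148×0.976 + 0.049×2.85 + 0.055×1.52) = 0.7822/1.368 = 0.5719 J/s.
Profitability of C: 4.01/4.37 = 0.9176 J/s.
0.9176 > 0.5719, so adding C raises the average — include it.

Yes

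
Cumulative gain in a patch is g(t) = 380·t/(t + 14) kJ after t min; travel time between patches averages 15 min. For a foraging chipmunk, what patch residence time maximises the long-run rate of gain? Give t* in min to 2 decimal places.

Optimal t* satisfies g'(t*) = g(t*)/(T + t*).
g'(t) = 380·14/(t + 14)². Setting 380·14/(t+14)² = 380t/[(t+14)(15+t)] gives 14(15+t) = t(t+14), so t² = 14×15 = 210.
t* = √210 = 14.49 min.

14.49 min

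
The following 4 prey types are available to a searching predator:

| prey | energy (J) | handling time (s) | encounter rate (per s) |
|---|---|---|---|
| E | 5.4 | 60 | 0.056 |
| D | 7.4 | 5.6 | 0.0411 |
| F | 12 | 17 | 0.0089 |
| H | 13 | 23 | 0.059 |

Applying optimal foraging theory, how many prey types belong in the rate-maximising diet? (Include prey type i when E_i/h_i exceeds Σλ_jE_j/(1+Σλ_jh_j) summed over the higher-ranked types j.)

3

Profitabilities (E/h, J/s): D 1.32, F 0.706, H 0.565, E 0.09. Add prey in this order while the next type's profitability exceeds the intake rate on those already taken.
Rate on top 1: 0.2472. F: 0.706 > 0.2472 → include.
Rate on top 2: 0.2975. H: 0.565 > 0.2975 → include.
Rate on top 3: 0.4301. E: 0.09 < 0.4301 → exclude; stop.
Optimal diet: D, F, H — 3 of 4 types.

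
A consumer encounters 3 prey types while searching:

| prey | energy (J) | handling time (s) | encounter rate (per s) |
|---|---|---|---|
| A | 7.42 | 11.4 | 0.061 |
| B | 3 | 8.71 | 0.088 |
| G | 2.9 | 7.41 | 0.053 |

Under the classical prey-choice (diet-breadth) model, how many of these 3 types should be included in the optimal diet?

3

Rank by E/h (J/s): A 0.651, G 0.391, B 0.344. Include each in turn until the next type's E/h falls below the running intake rate.
Rate on top 1: 0.267. G: 0.391 > 0.267 → include.
Rate on top 2: 0.2904. B: 0.344 > 0.2904 → include.
Optimal diet: A, G, B — 3 of 3 types.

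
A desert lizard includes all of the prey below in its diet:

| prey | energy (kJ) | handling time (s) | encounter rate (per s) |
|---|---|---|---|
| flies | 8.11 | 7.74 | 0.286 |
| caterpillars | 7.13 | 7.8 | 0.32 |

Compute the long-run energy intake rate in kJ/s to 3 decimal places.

R = (0.286×8.11 + 0.32×7.13) / (1 + 0.286×7.74 + 0.32×7.8) = 4.601/5.71 = 0.8058 kJ/s.

0.806 kJ/s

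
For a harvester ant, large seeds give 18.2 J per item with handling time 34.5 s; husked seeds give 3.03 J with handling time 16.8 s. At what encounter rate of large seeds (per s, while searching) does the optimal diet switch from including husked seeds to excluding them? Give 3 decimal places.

Drop husked seeds once their profitability E₂/h₂ falls below the rate achievable on large seeds alone: E₂/h₂ = λE₁/(1 + λh₁).
Solve for λ: λE₁h₂ = E₂(1 + λh₁) → λ(E₁h₂ − E₂h₁) = E₂ → λ = E₂/(E₁h₂ − E₂h₁).
λ = 3.03/(18.2×16.8 − 3.03×34.5) = 3.03/201.2 = 0.01506 per s.

0.015 per s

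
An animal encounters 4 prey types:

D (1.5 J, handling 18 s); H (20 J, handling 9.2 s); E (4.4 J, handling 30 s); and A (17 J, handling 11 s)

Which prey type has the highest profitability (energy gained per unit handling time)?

Profitability E/h (J/s): D = 1.5/18 = 0.0833, H = 20/9.2 = 2.17, E = 4.4/30 = 0.147, A = 17/11 = 1.55.
Ranked: H > A > E > D.

H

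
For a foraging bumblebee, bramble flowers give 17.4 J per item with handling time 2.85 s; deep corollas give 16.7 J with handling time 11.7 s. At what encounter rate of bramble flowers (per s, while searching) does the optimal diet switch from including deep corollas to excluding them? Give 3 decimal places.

Drop deep corollas once their profitability E₂/h₂ falls below the rate achievable on bramble flowers alone: E₂/h₂ = λE₁/(1 + λh₁).
Solve for λ: λE₁h₂ = E₂(1 + λh₁) → λ(E₁h₂ − E₂h₁) = E₂ → λ = E₂/(E₁h₂ − E₂h₁).
λ = 16.7/(17.4×11.7 − 16.7×2.85) = 16.7/156 = 0.1071 per s.

0.107 per s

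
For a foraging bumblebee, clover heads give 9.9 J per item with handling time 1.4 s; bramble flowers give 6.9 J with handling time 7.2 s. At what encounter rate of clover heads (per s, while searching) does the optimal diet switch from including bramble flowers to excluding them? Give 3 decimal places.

At the threshold, the rate on clover heads alone equals the profitability of bramble flowers: λ·9.9/(1 + λ·1.4) = 6.9/7.2 = 0.9583.
Rearranging, λ(9.9 − 0.9583×1.4) = 0.9583, so λ = 0.9583/8.558 = 0.112 per s.

0.112 per s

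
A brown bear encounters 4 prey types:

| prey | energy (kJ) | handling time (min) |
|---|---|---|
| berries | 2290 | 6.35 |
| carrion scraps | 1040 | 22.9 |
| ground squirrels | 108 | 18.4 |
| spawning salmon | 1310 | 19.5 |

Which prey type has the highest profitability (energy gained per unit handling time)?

berries

Profitability E/h (kJ/min): berries = 2290/6.35 = 361, carrion scraps = 1040/22.9 = 45.4, ground squirrels = 108/18.4 = 5.87, spawning salmon = 1310/19.5 = 67.2.
Ranked: berries > spawning salmon > carrion scraps > ground squirrels.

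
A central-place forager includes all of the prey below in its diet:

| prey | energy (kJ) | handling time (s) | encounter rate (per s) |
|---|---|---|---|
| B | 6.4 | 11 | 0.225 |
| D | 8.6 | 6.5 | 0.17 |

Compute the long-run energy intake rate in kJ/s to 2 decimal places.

0.63 kJ/s

R = (0.225×6.4 + 0.17×8.6) / (1 + 0.225×11 + 0.17×6.5) = 2.902/4.58 = 0.6336 kJ/s.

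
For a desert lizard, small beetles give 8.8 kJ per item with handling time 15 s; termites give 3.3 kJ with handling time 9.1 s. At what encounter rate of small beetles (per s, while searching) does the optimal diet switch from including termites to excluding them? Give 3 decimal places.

At the threshold, the rate on small beetles alone equals the profitability of termites: λ·8.8/(1 + λ·15) = 3.3/9.1 = 0.3626.
Rearranging, λ(8.8 − 0.3626×15) = 0.3626, so λ = 0.3626/3.36 = 0.1079 per s.

0.108 per s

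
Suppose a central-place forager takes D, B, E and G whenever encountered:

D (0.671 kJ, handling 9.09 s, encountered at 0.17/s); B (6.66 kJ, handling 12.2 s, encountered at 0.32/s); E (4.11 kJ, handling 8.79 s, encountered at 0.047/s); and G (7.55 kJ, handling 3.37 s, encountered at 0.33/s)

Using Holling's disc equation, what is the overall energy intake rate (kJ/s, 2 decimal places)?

0.62 kJ/s

Energy encountered per unit search time: 0.17×0.671 + 0.32×6.66 + 0.047×4.11 + 0.33×7.55 = 4.93 kJ/s.
Handling time per unit search time: 0.17×9.09 + 0.32×12.2 + 0.047×8.79 + 0.33×3.37 = 6.975.
Rate = 4.93/(1 + 6.975) = 0.6182 kJ/s.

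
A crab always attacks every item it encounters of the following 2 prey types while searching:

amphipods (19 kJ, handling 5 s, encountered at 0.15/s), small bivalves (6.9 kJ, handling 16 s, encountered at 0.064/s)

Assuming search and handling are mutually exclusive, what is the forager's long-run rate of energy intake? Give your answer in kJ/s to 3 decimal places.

R = (0.15×19 + 0.064×6.9) / (1 + 0.15×5 + 0.064×16) = 3.292/2.774 = 1.187 kJ/s.

1.187 kJ/s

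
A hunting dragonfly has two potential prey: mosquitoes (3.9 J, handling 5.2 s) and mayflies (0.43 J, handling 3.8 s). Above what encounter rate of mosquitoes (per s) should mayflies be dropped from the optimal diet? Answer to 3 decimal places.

Drop mayflies once their profitability E₂/h₂ falls below the rate achievable on mosquitoes alone: E₂/h₂ = λE₁/(1 + λh₁).
Solve for λ: λE₁h₂ = E₂(1 + λh₁) → λ(E₁h₂ − E₂h₁) = E₂ → λ = E₂/(E₁h₂ − E₂h₁).
λ = 0.43/(3.9×3.8 − 0.43×5.2) = 0.43/12.58 = 0.03417 per s.

0.034 per s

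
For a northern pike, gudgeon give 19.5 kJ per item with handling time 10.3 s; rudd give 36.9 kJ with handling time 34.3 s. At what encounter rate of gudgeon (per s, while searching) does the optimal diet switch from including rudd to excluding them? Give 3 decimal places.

The zero-one rule: include rudd iff E₂/h₂ > λE₁/(1+λh₁). Equality gives the switch point.
λE₁h₂ = E₂ + λE₂h₁ ⇒ λ = E₂/(E₁h₂ − E₂h₁) = 36.9/(668.8 − 380.1) = 0.1278 per s.

0.128 per s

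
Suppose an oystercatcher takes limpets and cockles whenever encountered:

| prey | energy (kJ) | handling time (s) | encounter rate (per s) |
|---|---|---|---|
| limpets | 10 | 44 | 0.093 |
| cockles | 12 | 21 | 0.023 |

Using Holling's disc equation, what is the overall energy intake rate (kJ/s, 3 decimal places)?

R = (0.093×10 + 0.023×12) / (1 + 0.093×44 + 0.023×21) = 1.206/5.575 = 0.2163 kJ/s.

0.216 kJ/s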